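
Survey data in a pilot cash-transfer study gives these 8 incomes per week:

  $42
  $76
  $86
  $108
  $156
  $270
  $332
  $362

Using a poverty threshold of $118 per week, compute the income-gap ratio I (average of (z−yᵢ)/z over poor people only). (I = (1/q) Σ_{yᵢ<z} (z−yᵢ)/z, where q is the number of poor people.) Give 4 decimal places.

0.3390

Incomes under z: $42, $76, $86, $108 (q = 4 of N = 8).
Relative gaps: 0.6441, 0.3559, 0.2712, 0.0847; sum = 1.355932.
The income-gap ratio divides by q (the poor only): 1.355932 / 4 = 0.3390.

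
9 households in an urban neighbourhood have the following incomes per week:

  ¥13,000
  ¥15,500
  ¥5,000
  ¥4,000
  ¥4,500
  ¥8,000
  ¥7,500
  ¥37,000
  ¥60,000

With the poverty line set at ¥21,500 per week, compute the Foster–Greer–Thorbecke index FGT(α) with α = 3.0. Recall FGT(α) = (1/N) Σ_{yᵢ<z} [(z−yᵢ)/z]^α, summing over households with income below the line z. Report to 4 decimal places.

Incomes under z: ¥4,000, ¥4,500, ¥5,000, ¥7,500, ¥8,000, ¥13,000, ¥15,500 (q = 7 of N = 9).
Normalized shortfalls: (21500−4000)/21500 = 0.8140; (21500−4500)/21500 = 0.7907; (21500−5000)/21500 = 0.7674; (21500−7500)/21500 = 0.6512; (21500−8000)/21500 = 0.6279; (21500−13000)/21500 = 0.3953; (21500−15500)/21500 = 0.2791.
Raised to α = 3.0: 0.53926; 0.49435; 0.45200; 0.27610; 0.24756; 0.06179; 0.02173.
Sum = 2.092797; FGT(3.0) = 2.092797 / 9 = 0.2325.

0.2325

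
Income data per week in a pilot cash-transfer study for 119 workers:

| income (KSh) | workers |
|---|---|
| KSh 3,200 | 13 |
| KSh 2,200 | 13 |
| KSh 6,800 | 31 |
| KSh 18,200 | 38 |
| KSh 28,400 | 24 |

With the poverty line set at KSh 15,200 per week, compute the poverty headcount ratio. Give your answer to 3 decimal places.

0.479

57 of the 119 workers have income below KSh 15,200.
H = 57/119 = 0.479.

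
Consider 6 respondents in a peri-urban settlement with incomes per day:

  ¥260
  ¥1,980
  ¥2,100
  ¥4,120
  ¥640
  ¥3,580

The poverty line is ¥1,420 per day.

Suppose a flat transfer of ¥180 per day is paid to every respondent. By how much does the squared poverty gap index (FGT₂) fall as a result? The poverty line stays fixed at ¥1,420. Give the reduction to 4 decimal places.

0.0524

Before: below the line — ¥260, ¥640; squared poverty gap index (FGT₂) = 0.161509.
After the ¥180 transfer: below the line — ¥440, ¥820; squared poverty gap index (FGT₂) = 0.109138.
Reduction = 0.161509 − 0.109138 = 0.0524.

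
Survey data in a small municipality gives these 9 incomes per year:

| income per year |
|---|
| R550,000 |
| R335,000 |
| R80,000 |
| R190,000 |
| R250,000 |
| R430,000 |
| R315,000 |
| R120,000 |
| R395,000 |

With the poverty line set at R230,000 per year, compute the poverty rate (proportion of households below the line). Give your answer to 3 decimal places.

0.333

3 of the 9 households have income below R230,000.
H = 3/9 = 0.333.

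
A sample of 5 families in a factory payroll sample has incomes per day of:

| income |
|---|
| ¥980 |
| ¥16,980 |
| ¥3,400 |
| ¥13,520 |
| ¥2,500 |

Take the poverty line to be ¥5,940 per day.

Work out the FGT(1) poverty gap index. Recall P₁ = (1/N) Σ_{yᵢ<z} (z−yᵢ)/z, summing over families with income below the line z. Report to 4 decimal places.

Poor units: ¥980, ¥2,500, ¥3,400 (q = 3 of N = 5).
Normalized shortfalls: (5940−980)/5940 = 0.8350; (5940−2500)/5940 = 0.5791; (5940−3400)/5940 = 0.4276.
Sum of shortfalls = 1.841751; P₁ averages over all N: 1.841751 / 5 = 0.3684.

0.3684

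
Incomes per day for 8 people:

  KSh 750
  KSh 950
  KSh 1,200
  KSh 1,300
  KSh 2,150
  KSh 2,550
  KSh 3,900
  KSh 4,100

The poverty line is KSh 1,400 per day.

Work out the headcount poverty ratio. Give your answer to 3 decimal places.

4 of the 8 people have income below KSh 1,400.
H = 4/8 = 0.500.

0.500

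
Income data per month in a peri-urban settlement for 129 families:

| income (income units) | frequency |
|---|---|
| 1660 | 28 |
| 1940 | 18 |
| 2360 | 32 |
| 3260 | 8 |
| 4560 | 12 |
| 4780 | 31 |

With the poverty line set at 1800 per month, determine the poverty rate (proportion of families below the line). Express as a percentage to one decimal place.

21.7%

28 of the 129 families have income below 1800.
H = 28/129 = 21.7%.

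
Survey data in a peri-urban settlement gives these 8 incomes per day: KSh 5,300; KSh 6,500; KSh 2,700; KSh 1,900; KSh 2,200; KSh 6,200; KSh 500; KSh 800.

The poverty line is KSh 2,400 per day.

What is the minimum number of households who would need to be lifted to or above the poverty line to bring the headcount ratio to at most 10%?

4

Currently q = 4 of N = 8 are below the line (H = 0.500).
A headcount ratio of at most 10% allows at most ⌊0.10 × 8⌋ = 0 poor households.
So at least 4 − 0 = 4 must be lifted.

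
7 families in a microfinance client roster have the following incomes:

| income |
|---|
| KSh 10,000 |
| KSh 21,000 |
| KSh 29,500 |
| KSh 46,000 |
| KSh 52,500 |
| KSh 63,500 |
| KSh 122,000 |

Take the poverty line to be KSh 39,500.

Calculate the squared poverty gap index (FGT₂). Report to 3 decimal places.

0.120

Poor units: KSh 10,000, KSh 21,000, KSh 29,500 (q = 3 of N = 7).
Normalized shortfalls: (39500−10000)/39500 = 0.7468; (39500−21000)/39500 = 0.4684; (39500−29500)/39500 = 0.2532.
Squared: 0.5578; 0.2194; 0.0641.
Sum = 0.841211; P₂ = 0.841211 / 7 = 0.120.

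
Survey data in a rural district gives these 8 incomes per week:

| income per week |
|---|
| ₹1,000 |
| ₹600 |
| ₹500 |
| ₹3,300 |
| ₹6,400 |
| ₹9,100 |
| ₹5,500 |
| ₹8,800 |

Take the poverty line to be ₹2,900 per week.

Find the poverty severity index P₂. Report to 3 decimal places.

Poor units: ₹500, ₹600, ₹1,000 (q = 3 of N = 8).
Normalized shortfalls: (2900−500)/2900 = 0.8276; (2900−600)/2900 = 0.7931; (2900−1000)/2900 = 0.6552.
Squared: 0.6849; 0.6290; 0.4293.
Sum = 1.743163; P₂ = 1.743163 / 8 = 0.218.

0.218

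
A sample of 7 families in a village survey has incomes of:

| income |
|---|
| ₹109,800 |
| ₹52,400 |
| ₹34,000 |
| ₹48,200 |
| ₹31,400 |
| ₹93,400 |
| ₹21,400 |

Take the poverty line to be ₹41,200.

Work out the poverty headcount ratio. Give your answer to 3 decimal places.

0.429

3 of the 7 families have income below ₹41,200.
H = 3/7 = 0.429.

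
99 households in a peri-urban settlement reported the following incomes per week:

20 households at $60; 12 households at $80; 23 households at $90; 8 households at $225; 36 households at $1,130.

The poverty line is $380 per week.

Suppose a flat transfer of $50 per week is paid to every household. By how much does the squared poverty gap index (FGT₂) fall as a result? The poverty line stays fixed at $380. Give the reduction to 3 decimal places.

0.114

Before: below the line — 20×$60, 12×$80, 23×$90, 8×$225; squared poverty gap index (FGT₂) = 0.36756.
After the $50 transfer: below the line — 20×$110, 12×$130, 23×$140, 8×$275; squared poverty gap index (FGT₂) = 0.25329.
Reduction = 0.36756 − 0.25329 = 0.114.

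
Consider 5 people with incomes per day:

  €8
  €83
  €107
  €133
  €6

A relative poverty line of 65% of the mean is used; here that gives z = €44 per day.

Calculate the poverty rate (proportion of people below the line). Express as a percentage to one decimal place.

40.0%

2 of the 5 people have income below €44.
H = 2/5 = 40.0%.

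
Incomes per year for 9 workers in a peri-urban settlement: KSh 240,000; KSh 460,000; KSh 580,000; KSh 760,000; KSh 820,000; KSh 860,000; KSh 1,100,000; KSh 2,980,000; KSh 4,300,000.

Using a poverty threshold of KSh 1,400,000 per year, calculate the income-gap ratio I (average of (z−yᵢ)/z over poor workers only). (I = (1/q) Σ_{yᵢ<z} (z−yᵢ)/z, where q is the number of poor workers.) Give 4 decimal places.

Below z: KSh 240,000, KSh 460,000, KSh 580,000, KSh 760,000, KSh 820,000, KSh 860,000, KSh 1,100,000 (q = 7 of N = 9).
Relative gaps: 0.8286, 0.6714, 0.5857, 0.4571, 0.4143, 0.3857, 0.2143; sum = 3.557143.
I averages over the q = 7 poor units only: 3.557143 / 7 = 0.5082.

0.5082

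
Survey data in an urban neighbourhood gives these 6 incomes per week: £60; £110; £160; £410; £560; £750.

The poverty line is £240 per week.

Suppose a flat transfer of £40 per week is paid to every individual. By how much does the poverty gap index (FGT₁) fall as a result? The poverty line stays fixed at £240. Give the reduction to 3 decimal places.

Before: below the line — £60, £110, £160; poverty gap index (FGT₁) = 0.27083.
After the £40 transfer: below the line — £100, £150, £200; poverty gap index (FGT₁) = 0.18750.
Reduction = 0.27083 − 0.18750 = 0.083.

0.083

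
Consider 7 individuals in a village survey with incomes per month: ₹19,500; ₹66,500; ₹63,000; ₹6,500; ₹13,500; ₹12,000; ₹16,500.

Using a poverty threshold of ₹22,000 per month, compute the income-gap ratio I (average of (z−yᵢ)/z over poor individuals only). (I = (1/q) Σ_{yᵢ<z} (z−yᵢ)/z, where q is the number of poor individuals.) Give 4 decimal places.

Below z: ₹6,500, ₹12,000, ₹13,500, ₹16,500, ₹19,500 (q = 5 of N = 7).
Relative gaps: 0.7045, 0.4545, 0.3864, 0.2500, 0.1136; sum = 1.909091.
The income-gap ratio divides by q (the poor only): 1.909091 / 5 = 0.3818.

0.3818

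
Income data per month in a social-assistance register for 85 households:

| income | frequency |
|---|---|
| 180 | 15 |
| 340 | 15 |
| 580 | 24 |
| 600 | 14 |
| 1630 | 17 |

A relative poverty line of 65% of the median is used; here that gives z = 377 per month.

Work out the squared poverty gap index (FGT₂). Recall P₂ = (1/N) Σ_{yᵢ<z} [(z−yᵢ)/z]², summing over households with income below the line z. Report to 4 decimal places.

0.0499

Below the line: 15×180, 15×340 (q = 30 of N = 85).
Relative gaps: (377−180)/377 = 0.5225 (×15); (377−340)/377 = 0.0981 (×15).
Squared: 0.2731 (×15); 0.0096 (×15).
Sum = 4.240303; P₂ = 4.240303 / 85 = 0.0499.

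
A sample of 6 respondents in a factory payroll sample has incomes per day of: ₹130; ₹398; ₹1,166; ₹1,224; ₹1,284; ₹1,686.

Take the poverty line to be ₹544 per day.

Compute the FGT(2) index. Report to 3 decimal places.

Below the line: ₹130, ₹398 (q = 2 of N = 6).
Shortfall ratios: (544−130)/544 = 0.7610; (544−398)/544 = 0.2684.
Squared: 0.5792; 0.0720.
Sum = 0.651195; P₂ = 0.651195 / 6 = 0.109.

0.109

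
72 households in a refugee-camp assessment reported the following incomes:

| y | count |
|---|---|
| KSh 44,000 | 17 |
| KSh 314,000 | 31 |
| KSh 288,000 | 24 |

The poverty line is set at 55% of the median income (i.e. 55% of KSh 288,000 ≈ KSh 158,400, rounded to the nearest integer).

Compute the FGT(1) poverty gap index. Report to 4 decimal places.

Poor units: 17×KSh 44,000 (q = 17 of N = 72).
Normalized shortfalls: (158400−44000)/158400 = 0.7222 (×17).
Σ = 12.277778. Dividing by the full population N = 72 gives P₁ = 0.1705.

0.1705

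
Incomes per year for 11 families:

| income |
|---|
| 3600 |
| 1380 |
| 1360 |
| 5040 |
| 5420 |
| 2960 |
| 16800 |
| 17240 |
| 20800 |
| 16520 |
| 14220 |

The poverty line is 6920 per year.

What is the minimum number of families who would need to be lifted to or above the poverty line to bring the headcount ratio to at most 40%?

Currently q = 6 of N = 11 are below the line (H = 0.545).
A headcount ratio of at most 40% allows at most ⌊0.40 × 11⌋ = 4 poor families.
So at least 6 − 4 = 2 must be lifted.

2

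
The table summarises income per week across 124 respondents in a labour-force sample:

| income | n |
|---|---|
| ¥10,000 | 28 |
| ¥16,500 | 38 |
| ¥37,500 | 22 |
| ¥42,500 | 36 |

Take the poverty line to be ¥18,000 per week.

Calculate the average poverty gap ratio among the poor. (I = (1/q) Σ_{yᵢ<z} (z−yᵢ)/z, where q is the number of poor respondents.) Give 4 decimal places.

Below z: 28×¥10,000, 38×¥16,500 (q = 66 of N = 124).
Relative gaps: 0.4444 (×28), 0.0833 (×38); sum = 15.611111.
I averages over the q = 66 poor units only: 15.611111 / 66 = 0.2365.

0.2365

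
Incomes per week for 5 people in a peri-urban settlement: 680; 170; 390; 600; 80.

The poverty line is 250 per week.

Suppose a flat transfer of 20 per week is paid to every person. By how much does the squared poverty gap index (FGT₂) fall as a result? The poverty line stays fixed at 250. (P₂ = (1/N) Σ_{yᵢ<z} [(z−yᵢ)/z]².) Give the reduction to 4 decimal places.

0.0294

Before: below the line — 80, 170; squared poverty gap index (FGT₂) = 0.112960.
After the 20 transfer: below the line — 100, 190; squared poverty gap index (FGT₂) = 0.083520.
Reduction = 0.112960 − 0.083520 = 0.0294.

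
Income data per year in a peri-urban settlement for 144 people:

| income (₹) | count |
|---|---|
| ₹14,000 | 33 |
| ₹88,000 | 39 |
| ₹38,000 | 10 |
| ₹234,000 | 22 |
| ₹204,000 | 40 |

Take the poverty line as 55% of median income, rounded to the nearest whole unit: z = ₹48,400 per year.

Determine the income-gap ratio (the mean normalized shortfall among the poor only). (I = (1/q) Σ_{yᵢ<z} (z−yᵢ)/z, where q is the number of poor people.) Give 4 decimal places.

Incomes under z: 33×₹14,000, 10×₹38,000 (q = 43 of N = 144).
Shortfall ratios (z−y)/z: 0.7107 (×33), 0.2149 (×10); sum = 25.603306.
I averages over the q = 43 poor units only: 25.603306 / 43 = 0.5954.

0.5954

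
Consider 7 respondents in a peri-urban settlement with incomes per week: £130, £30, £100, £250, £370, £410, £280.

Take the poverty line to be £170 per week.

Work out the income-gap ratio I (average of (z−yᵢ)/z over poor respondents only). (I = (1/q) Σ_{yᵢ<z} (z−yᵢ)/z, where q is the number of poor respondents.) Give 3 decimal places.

Below z: £30, £100, £130 (q = 3 of N = 7).
Relative gaps: 0.8235, 0.4118, 0.2353; sum = 1.470588.
The income-gap ratio divides by q (the poor only): 1.470588 / 3 = 0.490.

0.490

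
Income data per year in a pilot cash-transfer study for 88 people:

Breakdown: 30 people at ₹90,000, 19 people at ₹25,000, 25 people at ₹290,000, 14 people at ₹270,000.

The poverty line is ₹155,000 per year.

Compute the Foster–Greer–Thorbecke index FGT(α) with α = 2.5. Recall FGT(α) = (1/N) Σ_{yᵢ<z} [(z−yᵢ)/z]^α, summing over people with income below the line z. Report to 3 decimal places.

Below the line: 19×₹25,000, 30×₹90,000 (q = 49 of N = 88).
Shortfall ratios: (155000−25000)/155000 = 0.8387 (×19); (155000−90000)/155000 = 0.4194 (×30).
Raised to α = 2.5: 0.64421 (×19); 0.11388 (×30).
Sum = 15.656490; FGT(2.5) = 15.656490 / 88 = 0.178.

0.178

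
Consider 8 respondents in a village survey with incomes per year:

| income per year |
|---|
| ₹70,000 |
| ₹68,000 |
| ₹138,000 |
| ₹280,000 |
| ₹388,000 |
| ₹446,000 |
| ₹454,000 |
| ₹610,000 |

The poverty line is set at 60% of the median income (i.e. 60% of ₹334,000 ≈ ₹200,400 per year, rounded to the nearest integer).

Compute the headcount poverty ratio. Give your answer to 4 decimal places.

3 of the 8 respondents have income below ₹200,400.
H = 3/8 = 0.3750.

0.3750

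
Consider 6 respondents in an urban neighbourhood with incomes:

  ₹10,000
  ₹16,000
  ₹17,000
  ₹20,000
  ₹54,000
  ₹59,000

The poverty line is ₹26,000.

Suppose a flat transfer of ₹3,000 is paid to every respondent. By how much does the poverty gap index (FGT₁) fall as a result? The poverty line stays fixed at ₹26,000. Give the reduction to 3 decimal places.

Before: below the line — ₹10,000, ₹16,000, ₹17,000, ₹20,000; poverty gap index (FGT₁) = 0.26282.
After the ₹3,000 transfer: below the line — ₹13,000, ₹19,000, ₹20,000, ₹23,000; poverty gap index (FGT₁) = 0.18590.
Reduction = 0.26282 − 0.18590 = 0.077.

0.077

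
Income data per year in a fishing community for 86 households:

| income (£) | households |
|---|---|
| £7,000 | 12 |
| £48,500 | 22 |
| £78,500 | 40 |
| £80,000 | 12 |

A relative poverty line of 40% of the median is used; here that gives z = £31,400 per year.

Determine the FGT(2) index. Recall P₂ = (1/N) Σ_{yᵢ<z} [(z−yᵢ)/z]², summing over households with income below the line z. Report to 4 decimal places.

0.0843

Incomes under z: 12×£7,000 (q = 12 of N = 86).
Gap ratios (z−y)/z: (31400−7000)/31400 = 0.7771 (×12).
Squared: 0.6038 (×12).
Sum = 7.246055; P₂ = 7.246055 / 86 = 0.0843.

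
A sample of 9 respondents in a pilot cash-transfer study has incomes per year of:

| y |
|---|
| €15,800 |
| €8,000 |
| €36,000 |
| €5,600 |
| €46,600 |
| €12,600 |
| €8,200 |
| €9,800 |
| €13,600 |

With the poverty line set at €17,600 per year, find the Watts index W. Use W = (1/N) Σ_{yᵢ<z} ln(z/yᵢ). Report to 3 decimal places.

Incomes under z: €5,600, €8,000, €8,200, €9,800, €12,600, €13,600, €15,800 (q = 7 of N = 9).
ln(z/y) terms: ln(17600/5600) = 1.1451; ln(17600/8000) = 0.7885; ln(17600/8200) = 0.7638; ln(17600/9800) = 0.5855; ln(17600/12600) = 0.3342; ln(17600/13600) = 0.2578; ln(17600/15800) = 0.1079.
W = 3.982791 / 9 = 0.443.

0.443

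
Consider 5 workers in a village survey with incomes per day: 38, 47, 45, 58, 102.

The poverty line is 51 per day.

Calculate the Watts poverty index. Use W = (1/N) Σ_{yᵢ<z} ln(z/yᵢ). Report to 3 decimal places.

Incomes under z: 38, 45, 47 (q = 3 of N = 5).
Log gaps: ln(51/38) = 0.2942; ln(51/45) = 0.1252; ln(51/47) = 0.0817.
W = 0.501081 / 5 = 0.100.

0.100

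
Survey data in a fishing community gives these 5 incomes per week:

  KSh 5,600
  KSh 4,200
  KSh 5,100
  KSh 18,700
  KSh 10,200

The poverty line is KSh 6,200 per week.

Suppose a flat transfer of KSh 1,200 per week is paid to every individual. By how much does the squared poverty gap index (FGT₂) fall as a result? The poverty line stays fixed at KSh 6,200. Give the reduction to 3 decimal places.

Before: below the line — KSh 4,200, KSh 5,100, KSh 5,600; squared poverty gap index (FGT₂) = 0.02898.
After the KSh 1,200 transfer: below the line — KSh 5,400; squared poverty gap index (FGT₂) = 0.00333.
Reduction = 0.02898 − 0.00333 = 0.026.

0.026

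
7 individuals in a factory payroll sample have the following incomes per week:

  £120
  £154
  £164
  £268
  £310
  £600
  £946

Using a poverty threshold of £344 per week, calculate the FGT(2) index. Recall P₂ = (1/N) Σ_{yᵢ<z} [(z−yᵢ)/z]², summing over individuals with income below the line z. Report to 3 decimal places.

0.152

Incomes under z: £120, £154, £164, £268, £310 (q = 5 of N = 7).
Shortfall ratios: (344−120)/344 = 0.6512; (344−154)/344 = 0.5523; (344−164)/344 = 0.5233; (344−268)/344 = 0.2209; (344−310)/344 = 0.0988.
Squared: 0.4240; 0.3051; 0.2738; 0.0488; 0.0098.
Sum = 1.061452; P₂ = 1.061452 / 7 = 0.152.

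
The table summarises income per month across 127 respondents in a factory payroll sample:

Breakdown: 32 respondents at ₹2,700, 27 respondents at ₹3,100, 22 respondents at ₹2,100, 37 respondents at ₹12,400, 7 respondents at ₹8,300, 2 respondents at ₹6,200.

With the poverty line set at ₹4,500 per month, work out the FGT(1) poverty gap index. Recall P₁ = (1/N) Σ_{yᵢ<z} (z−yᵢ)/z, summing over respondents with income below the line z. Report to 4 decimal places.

Below the line: 22×₹2,100, 32×₹2,700, 27×₹3,100 (q = 81 of N = 127).
Relative gaps: (4500−2100)/4500 = 0.5333 (×22); (4500−2700)/4500 = 0.4000 (×32); (4500−3100)/4500 = 0.3111 (×27).
Σ = 32.933333. Dividing by the full population N = 127 gives P₁ = 0.2593.

0.2593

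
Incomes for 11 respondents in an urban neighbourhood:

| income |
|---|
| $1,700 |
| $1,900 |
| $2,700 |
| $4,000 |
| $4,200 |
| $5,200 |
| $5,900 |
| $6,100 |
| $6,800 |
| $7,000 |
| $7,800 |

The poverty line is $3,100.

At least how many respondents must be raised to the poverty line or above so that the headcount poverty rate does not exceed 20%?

Currently q = 3 of N = 11 are below the line (H = 0.273).
A headcount ratio of at most 20% allows at most ⌊0.20 × 11⌋ = 2 poor respondents.
So at least 3 − 2 = 1 must be lifted.

1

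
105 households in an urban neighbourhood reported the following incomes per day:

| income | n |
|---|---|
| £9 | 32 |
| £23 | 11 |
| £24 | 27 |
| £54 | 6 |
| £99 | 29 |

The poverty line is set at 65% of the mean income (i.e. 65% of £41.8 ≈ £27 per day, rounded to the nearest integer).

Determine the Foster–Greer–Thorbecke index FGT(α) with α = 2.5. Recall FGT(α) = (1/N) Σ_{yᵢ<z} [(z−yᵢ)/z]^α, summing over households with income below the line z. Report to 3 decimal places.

Below the line: 32×£9, 11×£23, 27×£24 (q = 70 of N = 105).
Normalized shortfalls: (27−9)/27 = 0.6667 (×32); (27−23)/27 = 0.1481 (×11); (27−24)/27 = 0.1111 (×27).
Raised to α = 2.5: 0.36289 (×32); 0.00845 (×11); 0.00412 (×27).
Sum = 11.816432; FGT(2.5) = 11.816432 / 105 = 0.113.

0.113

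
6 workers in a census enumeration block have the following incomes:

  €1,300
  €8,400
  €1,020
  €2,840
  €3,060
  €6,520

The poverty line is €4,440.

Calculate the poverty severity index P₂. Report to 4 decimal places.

Poor units: €1,020, €1,300, €2,840, €3,060 (q = 4 of N = 6).
Relative gaps: (4440−1020)/4440 = 0.7703; (4440−1300)/4440 = 0.7072; (4440−2840)/4440 = 0.3604; (4440−3060)/4440 = 0.3108.
Squared: 0.5933; 0.5001; 0.1299; 0.0966.
Sum = 1.319921; P₂ = 1.319921 / 6 = 0.2200.

0.2200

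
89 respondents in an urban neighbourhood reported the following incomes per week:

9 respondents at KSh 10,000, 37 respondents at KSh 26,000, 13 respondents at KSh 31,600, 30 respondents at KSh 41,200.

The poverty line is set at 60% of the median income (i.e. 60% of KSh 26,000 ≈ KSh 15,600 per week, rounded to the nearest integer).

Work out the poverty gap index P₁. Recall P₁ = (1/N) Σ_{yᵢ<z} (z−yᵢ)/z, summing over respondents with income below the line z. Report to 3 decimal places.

0.036

Below the line: 9×KSh 10,000 (q = 9 of N = 89).
Gap ratios (z−y)/z: (15600−10000)/15600 = 0.3590 (×9).
Sum of shortfalls = 3.230769; P₁ averages over all N: 3.230769 / 89 = 0.036.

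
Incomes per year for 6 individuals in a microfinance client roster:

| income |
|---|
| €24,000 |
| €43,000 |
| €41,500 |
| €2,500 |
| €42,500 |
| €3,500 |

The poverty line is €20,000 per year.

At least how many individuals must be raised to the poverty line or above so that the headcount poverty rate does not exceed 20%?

2 of the 6 individuals are poor, so H = 2/6 = 0.333.
A headcount ratio of at most 20% allows at most ⌊0.20 × 6⌋ = 1 poor individuals.
So at least 2 − 1 = 1 must be lifted.

1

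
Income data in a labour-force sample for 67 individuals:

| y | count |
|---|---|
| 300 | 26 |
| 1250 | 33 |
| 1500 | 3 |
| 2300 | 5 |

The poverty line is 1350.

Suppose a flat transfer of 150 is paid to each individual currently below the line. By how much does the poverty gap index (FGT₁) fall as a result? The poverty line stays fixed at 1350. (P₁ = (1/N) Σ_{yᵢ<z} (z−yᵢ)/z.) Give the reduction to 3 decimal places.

0.080

Before: below the line — 26×300, 33×1250; poverty gap index (FGT₁) = 0.33831.
After the 150 transfer: below the line — 26×450; poverty gap index (FGT₁) = 0.25871.
Reduction = 0.33831 − 0.25871 = 0.080.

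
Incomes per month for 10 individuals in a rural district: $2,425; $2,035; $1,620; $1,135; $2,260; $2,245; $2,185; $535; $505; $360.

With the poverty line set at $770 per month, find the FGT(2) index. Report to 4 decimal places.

0.0495

Below the line: $360, $505, $535 (q = 3 of N = 10).
Normalized shortfalls: (770−360)/770 = 0.5325; (770−505)/770 = 0.3442; (770−535)/770 = 0.3052.
Squared: 0.2835; 0.1184; 0.0931.
Sum = 0.495109; P₂ = 0.495109 / 10 = 0.0495.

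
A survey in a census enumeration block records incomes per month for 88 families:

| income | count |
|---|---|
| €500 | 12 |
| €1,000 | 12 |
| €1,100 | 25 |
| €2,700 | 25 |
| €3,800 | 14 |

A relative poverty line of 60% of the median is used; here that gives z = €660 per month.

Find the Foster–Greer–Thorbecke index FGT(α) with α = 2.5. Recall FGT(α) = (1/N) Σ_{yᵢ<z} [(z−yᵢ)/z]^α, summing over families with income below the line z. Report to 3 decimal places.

0.004

Incomes under z: 12×€500 (q = 12 of N = 88).
Relative gaps: (660−500)/660 = 0.2424 (×12).
Raised to α = 2.5: 0.02894 (×12).
Sum = 0.347233; FGT(2.5) = 0.347233 / 88 = 0.004.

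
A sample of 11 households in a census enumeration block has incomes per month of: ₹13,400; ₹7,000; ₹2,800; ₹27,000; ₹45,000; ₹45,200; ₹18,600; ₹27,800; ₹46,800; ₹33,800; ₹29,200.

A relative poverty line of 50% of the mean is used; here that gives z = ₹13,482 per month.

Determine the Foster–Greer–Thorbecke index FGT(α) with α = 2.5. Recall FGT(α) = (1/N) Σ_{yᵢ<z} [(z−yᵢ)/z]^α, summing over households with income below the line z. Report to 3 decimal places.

0.065

Incomes under z: ₹2,800, ₹7,000, ₹13,400 (q = 3 of N = 11).
Gap ratios (z−y)/z: (13482−2800)/13482 = 0.7923; (13482−7000)/13482 = 0.4808; (13482−13400)/13482 = 0.0061.
Raised to α = 2.5: 0.55879; 0.16028; 0.00000.
Sum = 0.719072; FGT(2.5) = 0.719072 / 11 = 0.065.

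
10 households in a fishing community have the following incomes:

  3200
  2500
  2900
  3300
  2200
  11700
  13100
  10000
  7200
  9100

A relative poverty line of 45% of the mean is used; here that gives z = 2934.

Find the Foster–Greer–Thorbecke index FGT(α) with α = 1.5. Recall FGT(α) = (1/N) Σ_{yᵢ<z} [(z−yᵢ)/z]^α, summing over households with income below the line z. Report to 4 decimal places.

Poor units: 2200, 2500, 2900 (q = 3 of N = 10).
Shortfall ratios: (2934−2200)/2934 = 0.2502; (2934−2500)/2934 = 0.1479; (2934−2900)/2934 = 0.0116.
Raised to α = 1.5: 0.12513; 0.05689; 0.00125.
Sum = 0.183266; FGT(1.5) = 0.183266 / 10 = 0.0183.

0.0183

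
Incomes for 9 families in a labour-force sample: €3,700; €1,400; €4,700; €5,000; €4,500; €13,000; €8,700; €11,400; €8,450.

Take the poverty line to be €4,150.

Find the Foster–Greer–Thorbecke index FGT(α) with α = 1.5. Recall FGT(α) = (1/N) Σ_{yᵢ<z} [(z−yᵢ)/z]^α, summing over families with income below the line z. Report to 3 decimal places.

0.064

Below the line: €1,400, €3,700 (q = 2 of N = 9).
Gap ratios (z−y)/z: (4150−1400)/4150 = 0.6627; (4150−3700)/4150 = 0.1084.
Raised to α = 1.5: 0.53942; 0.03571.
Sum = 0.575126; FGT(1.5) = 0.575126 / 9 = 0.064.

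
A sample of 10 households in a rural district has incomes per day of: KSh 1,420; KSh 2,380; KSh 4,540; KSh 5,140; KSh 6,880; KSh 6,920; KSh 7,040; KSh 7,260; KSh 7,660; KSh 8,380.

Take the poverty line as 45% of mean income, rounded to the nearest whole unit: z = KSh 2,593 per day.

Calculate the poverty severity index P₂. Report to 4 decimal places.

Poor units: KSh 1,420, KSh 2,380 (q = 2 of N = 10).
Relative gaps: (2593−1420)/2593 = 0.4524; (2593−2380)/2593 = 0.0821.
Squared: 0.2046; 0.0067.
Sum = 0.211388; P₂ = 0.211388 / 10 = 0.0211.

0.0211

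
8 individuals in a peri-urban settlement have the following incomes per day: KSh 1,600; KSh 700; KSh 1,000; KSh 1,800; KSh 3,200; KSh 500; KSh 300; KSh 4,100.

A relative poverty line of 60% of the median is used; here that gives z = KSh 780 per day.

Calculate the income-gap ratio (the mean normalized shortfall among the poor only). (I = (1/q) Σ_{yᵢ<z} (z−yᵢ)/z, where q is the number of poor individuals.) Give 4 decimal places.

Poor units: KSh 300, KSh 500, KSh 700 (q = 3 of N = 8).
Shortfall ratios (z−y)/z: 0.6154, 0.3590, 0.1026; sum = 1.076923.
I averages over the q = 3 poor units only: 1.076923 / 3 = 0.3590.

0.3590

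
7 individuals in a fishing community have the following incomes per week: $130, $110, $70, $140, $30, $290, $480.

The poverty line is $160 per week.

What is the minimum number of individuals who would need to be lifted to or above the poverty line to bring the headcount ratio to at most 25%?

Currently q = 5 of N = 7 are below the line (H = 0.714).
A headcount ratio of at most 25% allows at most ⌊0.25 × 7⌋ = 1 poor individuals.
So at least 5 − 1 = 4 must be lifted.

4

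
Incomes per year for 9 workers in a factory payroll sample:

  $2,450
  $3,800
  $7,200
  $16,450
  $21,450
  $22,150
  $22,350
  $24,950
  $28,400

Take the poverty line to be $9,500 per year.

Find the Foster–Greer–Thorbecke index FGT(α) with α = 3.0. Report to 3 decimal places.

Below z: $2,450, $3,800, $7,200 (q = 3 of N = 9).
Relative gaps: (9500−2450)/9500 = 0.7421; (9500−3800)/9500 = 0.6000; (9500−7200)/9500 = 0.2421.
Raised to α = 3.0: 0.40869; 0.21600; 0.01419.
Sum = 0.638883; FGT(3.0) = 0.638883 / 9 = 0.071.

0.071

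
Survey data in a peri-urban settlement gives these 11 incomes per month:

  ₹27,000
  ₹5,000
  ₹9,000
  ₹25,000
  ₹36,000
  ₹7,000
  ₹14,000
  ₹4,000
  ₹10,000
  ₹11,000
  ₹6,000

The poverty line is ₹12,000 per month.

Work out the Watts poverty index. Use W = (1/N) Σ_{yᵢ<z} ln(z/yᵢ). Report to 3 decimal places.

0.342

Below the line: ₹4,000, ₹5,000, ₹6,000, ₹7,000, ₹9,000, ₹10,000, ₹11,000 (q = 7 of N = 11).
Log gaps: ln(12000/4000) = 1.0986; ln(12000/5000) = 0.8755; ln(12000/6000) = 0.6931; ln(12000/7000) = 0.5390; ln(12000/9000) = 0.2877; ln(12000/10000) = 0.1823; ln(12000/11000) = 0.0870.
W = 3.763240 / 11 = 0.342.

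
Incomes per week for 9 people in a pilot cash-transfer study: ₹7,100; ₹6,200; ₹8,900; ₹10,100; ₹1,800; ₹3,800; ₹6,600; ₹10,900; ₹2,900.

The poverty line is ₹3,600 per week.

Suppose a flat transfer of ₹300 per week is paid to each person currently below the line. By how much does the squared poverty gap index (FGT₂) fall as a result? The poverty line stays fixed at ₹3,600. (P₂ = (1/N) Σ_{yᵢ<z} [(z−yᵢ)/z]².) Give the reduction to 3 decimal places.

Before: below the line — ₹1,800, ₹2,900; squared poverty gap index (FGT₂) = 0.03198.
After the ₹300 transfer: below the line — ₹2,100, ₹3,200; squared poverty gap index (FGT₂) = 0.02066.
Reduction = 0.03198 − 0.02066 = 0.011.

0.011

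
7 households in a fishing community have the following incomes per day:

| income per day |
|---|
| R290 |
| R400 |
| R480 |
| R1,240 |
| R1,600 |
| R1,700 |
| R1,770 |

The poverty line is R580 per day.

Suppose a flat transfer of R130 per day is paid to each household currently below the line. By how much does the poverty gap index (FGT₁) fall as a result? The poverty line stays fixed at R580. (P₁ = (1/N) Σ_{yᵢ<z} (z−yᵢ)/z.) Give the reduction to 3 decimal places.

0.089

Before: below the line — R290, R400, R480; poverty gap index (FGT₁) = 0.14039.
After the R130 transfer: below the line — R420, R530; poverty gap index (FGT₁) = 0.05172.
Reduction = 0.14039 − 0.05172 = 0.089.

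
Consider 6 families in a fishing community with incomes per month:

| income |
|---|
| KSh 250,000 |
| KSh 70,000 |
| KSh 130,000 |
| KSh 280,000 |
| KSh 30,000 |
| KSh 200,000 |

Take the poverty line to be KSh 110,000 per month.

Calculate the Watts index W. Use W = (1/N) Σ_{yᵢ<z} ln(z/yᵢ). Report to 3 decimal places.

0.292

Below z: KSh 30,000, KSh 70,000 (q = 2 of N = 6).
ln(z/y) terms: ln(110000/30000) = 1.2993; ln(110000/70000) = 0.4520.
W = 1.751268 / 6 = 0.292.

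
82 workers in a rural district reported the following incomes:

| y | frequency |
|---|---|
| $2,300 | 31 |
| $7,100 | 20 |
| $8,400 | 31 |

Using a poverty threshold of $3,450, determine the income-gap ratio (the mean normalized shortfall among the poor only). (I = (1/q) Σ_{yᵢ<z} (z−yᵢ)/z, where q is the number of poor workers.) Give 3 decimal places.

Below the line: 31×$2,300 (q = 31 of N = 82).
Relative gaps: 0.3333 (×31); sum = 10.333333.
The income-gap ratio divides by q (the poor only): 10.333333 / 31 = 0.333.

0.333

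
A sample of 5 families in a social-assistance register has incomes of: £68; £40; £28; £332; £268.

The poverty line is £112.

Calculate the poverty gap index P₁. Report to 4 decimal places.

Below the line: £28, £40, £68 (q = 3 of N = 5).
Relative gaps: (112−28)/112 = 0.7500; (112−40)/112 = 0.6429; (112−68)/112 = 0.3929.
Sum of shortfalls = 1.785714; P₁ averages over all N: 1.785714 / 5 = 0.3571.

0.3571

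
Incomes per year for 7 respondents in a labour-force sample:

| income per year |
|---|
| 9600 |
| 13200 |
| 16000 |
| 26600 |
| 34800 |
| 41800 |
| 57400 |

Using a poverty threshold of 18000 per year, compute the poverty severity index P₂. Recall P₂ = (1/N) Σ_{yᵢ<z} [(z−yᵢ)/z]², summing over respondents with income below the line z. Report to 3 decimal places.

0.043

Poor units: 9600, 13200, 16000 (q = 3 of N = 7).
Gap ratios (z−y)/z: (18000−9600)/18000 = 0.4667; (18000−13200)/18000 = 0.2667; (18000−16000)/18000 = 0.1111.
Squared: 0.2178; 0.0711; 0.0123.
Sum = 0.301235; P₂ = 0.301235 / 7 = 0.043.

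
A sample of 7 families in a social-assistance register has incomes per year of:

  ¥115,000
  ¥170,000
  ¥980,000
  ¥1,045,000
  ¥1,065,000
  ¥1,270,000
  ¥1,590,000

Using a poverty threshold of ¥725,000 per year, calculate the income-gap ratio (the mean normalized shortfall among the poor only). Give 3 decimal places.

Incomes under z: ¥115,000, ¥170,000 (q = 2 of N = 7).
Relative gaps: 0.8414, 0.7655; sum = 1.606897.
I averages over the q = 2 poor units only: 1.606897 / 2 = 0.803.

0.803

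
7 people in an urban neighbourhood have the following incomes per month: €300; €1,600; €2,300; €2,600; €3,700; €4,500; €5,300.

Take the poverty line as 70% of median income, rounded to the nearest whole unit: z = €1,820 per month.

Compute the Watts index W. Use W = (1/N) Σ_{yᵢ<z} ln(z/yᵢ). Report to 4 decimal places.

Below z: €300, €1,600 (q = 2 of N = 7).
Log gaps: ln(1820/300) = 1.8028; ln(1820/1600) = 0.1288.
W = 1.931642 / 7 = 0.2759.

0.2759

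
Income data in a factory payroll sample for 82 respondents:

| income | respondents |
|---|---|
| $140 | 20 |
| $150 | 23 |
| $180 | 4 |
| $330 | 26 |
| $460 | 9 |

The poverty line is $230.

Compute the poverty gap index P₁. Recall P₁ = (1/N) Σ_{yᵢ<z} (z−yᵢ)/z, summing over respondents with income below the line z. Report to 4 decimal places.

Below z: 20×$140, 23×$150, 4×$180 (q = 47 of N = 82).
Gap ratios (z−y)/z: (230−140)/230 = 0.3913 (×20); (230−150)/230 = 0.3478 (×23); (230−180)/230 = 0.2174 (×4).
Sum of shortfalls = 16.695652; P₁ averages over all N: 16.695652 / 82 = 0.2036.

0.2036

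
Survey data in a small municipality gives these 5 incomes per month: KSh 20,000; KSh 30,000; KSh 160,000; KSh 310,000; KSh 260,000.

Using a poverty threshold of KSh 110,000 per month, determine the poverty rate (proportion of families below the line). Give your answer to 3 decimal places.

2 of the 5 families have income below KSh 110,000.
H = 2/5 = 0.400.

0.400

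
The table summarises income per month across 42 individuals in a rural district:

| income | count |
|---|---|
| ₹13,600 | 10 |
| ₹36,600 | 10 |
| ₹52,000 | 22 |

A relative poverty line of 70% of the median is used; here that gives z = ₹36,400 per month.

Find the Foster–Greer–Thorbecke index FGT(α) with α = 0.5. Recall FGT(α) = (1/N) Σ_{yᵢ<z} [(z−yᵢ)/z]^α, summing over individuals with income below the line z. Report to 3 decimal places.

Below z: 10×₹13,600 (q = 10 of N = 42).
Relative gaps: (36400−13600)/36400 = 0.6264 (×10).
Raised to α = 0.5: 0.79144 (×10).
Sum = 7.914377; FGT(0.5) = 7.914377 / 42 = 0.188.

0.188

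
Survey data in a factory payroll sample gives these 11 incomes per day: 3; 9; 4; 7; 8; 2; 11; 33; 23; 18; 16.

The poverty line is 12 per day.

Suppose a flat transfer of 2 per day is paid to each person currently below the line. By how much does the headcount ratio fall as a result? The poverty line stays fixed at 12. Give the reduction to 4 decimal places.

Before: below the line — 2, 3, 4, 7, 8, 9, 11; headcount ratio = 0.636364.
After the 2 transfer: below the line — 4, 5, 6, 9, 10, 11; headcount ratio = 0.545455.
Reduction = 0.636364 − 0.545455 = 0.0909.

0.0909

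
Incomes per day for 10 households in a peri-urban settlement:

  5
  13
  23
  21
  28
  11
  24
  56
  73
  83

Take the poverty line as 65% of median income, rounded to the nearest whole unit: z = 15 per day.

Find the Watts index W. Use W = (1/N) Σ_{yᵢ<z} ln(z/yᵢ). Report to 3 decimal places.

0.155

Below z: 5, 11, 13 (q = 3 of N = 10).
Log shortfalls: ln(15/5) = 1.0986; ln(15/11) = 0.3102; ln(15/13) = 0.1431.
W = 1.551868 / 10 = 0.155.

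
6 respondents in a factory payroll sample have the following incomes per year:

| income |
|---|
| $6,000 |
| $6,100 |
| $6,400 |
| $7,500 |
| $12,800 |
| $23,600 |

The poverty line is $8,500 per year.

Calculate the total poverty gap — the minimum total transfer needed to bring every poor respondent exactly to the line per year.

Incomes under z: $6,000, $6,100, $6,400, $7,500 (q = 4 of N = 6).
Individual gaps: 8500−6000 = 2500; 8500−6100 = 2400; 8500−6400 = 2100; 8500−7500 = 1000.
Aggregate gap = $8,000.

$8,000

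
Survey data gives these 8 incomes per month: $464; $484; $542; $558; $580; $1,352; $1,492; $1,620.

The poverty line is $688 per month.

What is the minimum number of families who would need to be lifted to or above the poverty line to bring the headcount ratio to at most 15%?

5 of the 8 families are poor, so H = 5/8 = 0.625.
A headcount ratio of at most 15% allows at most ⌊0.15 × 8⌋ = 1 poor families.
So at least 5 − 1 = 4 must be lifted.

4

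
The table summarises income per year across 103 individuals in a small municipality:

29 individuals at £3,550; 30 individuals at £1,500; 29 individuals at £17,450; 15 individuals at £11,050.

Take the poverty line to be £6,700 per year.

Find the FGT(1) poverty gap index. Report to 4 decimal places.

0.3584

Incomes under z: 30×£1,500, 29×£3,550 (q = 59 of N = 103).
Relative gaps: (6700−1500)/6700 = 0.7761 (×30); (6700−3550)/6700 = 0.4701 (×29).
Sum of shortfalls = 36.917910; P₁ averages over all N: 36.917910 / 103 = 0.3584.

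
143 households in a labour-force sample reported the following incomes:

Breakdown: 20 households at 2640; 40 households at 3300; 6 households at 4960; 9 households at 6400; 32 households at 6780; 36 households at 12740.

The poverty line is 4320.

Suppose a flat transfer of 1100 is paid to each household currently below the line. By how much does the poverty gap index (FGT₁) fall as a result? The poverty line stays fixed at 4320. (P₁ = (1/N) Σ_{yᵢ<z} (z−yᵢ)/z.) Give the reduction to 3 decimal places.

0.102

Before: below the line — 20×2640, 40×3300; poverty gap index (FGT₁) = 0.12044.
After the 1100 transfer: below the line — 20×3740; poverty gap index (FGT₁) = 0.01878.
Reduction = 0.12044 − 0.01878 = 0.102.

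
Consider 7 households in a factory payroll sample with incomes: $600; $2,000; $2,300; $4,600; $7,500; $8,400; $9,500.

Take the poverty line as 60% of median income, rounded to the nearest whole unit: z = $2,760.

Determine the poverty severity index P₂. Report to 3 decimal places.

0.102

Below the line: $600, $2,000, $2,300 (q = 3 of N = 7).
Gap ratios (z−y)/z: (2760−600)/2760 = 0.7826; (2760−2000)/2760 = 0.2754; (2760−2300)/2760 = 0.1667.
Squared: 0.6125; 0.0758; 0.0278.
Sum = 0.716079; P₂ = 0.716079 / 7 = 0.102.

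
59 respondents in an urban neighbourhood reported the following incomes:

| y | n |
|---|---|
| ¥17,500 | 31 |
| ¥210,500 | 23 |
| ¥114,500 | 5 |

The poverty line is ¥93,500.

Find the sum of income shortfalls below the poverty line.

¥2,356,000

Incomes under z: 31×¥17,500 (q = 31 of N = 59).
Individual gaps: 31×(93500−17500) = 2356000.
Aggregate gap = ¥2,356,000.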